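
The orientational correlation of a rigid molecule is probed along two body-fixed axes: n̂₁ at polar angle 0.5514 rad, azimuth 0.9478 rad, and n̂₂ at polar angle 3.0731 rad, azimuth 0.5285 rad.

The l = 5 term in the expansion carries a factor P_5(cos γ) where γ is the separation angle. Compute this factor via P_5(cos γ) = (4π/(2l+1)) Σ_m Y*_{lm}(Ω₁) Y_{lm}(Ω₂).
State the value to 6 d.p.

0.373190

Expand P_5 via completeness: Σ_{m} conj(Y_{5,m}) at Ω₁ times Y_{5,m} at Ω₂ —
  m=-5: Y*=+0.000487-0.018308i  Y=-0.000001-0.000000i  product -0.000000+0.000000i
  m=-4: Y*=-0.074988-0.056960i  Y=+0.000017+0.000028i  product +0.000000-0.000003i
  m=-3: Y*=-0.262918+0.080810i  Y=-0.000013-0.000882i  product +0.000075+0.000231i
  m=-2: Y*=-0.148769+0.441807i  Y=-0.007730+0.013697i  product -0.004901-0.005453i
  m=-1: Y*=+0.185733+0.258522i  Y=+0.148959-0.086978i  product +0.050152+0.022355i
  m=+0: Y*=-0.261383-0.000000i  Y=-0.902966+0.000000i  product +0.236020+0.000000i
  m=+1: Y*=-0.185733+0.258522i  Y=-0.148959-0.086978i  product +0.050152-0.022355i
  m=+2: Y*=-0.148769-0.441807i  Y=-0.007730-0.013697i  product -0.004901+0.005453i
  m=+3: Y*=+0.262918+0.080810i  Y=+0.000013-0.000882i  product +0.000075-0.000231i
  m=+4: Y*=-0.074988+0.056960i  Y=+0.000017-0.000028i  product +0.000000+0.000003i
  m=+5: Y*=-0.000487-0.018308i  Y=+0.000001-0.000000i  product -0.000000-0.000000i
Σ over m = +0.326672+0.000000i; ×(4π/11) → +0.373190+0.000000i. Real part: 0.373190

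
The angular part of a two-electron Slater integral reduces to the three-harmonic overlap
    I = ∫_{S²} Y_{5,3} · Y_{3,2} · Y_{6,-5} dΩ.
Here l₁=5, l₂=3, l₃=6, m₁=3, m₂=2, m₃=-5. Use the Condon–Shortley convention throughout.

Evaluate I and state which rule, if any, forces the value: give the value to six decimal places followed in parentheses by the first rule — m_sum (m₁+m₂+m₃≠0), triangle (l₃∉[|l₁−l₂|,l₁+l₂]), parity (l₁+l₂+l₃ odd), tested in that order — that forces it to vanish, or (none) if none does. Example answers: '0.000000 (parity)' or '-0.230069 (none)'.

m-sum 0 ✓  L=14 even ✓  2≤6≤8 ✓
Π(2lᵢ+1) = 11×7×13 = 1001
triangle coeff Δ(5,3,6) = 1/675675
Σ_t [0,2]: t=0:+1/8640 t=1:−1/2304 t=2:+1/8640 = -7/34560
(3j)²=7/429 [(5 3 6; 0 0 0)], sign=-1
Σ_t [1,2]: t=1:−1/120960 t=2:+1/483840 = -1/161280
(3j)²=2/91 [(5 3 6; 3 2 -5)], sign=+1
⇒ 4πI² = 14/39
I = (-1)√(14/39/(4π)) = -0.16901560
No selection rule forces the value: the integral is nonzero (none).

-0.169016 (none)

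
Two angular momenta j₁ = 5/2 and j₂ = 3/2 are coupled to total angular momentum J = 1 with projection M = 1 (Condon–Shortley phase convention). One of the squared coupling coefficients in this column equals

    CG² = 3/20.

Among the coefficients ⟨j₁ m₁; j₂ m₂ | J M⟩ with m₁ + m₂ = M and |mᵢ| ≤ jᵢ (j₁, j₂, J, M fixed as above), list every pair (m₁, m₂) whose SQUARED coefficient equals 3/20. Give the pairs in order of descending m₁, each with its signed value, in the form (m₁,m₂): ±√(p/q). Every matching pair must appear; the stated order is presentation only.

Admissible pairs with m₁+m₂ = M = 1: (-1/2,3/2), (1/2,1/2), (3/2,-1/2), (5/2,-3/2)
  (m₁,m₂)=(5/2,-3/2): CG² = 1/2, CG = +√(1/2)
  (m₁,m₂)=(3/2,-1/2): CG² = 3/10, CG = −√(3/10)
  (m₁,m₂)=(1/2,1/2): CG² = 3/20, CG = +√(3/20)   ← matches the target
  (m₁,m₂)=(-1/2,3/2): CG² = 1/20, CG = −√(1/20)
Pairs with CG² = 3/20: (1/2,1/2): +√(3/20)

(1/2,1/2): +√(3/20)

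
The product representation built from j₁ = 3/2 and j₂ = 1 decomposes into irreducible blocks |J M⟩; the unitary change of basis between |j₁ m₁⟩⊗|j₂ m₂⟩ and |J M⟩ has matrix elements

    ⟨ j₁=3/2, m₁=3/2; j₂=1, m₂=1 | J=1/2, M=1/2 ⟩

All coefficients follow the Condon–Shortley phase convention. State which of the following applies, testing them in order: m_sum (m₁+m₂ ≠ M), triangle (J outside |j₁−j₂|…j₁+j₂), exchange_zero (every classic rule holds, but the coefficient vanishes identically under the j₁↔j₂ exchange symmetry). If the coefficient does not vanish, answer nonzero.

m_sum

m-sum: m₁+m₂ = 3/2+1 = 5/2, M = 1/2  ✗ ⇒ coefficient is 0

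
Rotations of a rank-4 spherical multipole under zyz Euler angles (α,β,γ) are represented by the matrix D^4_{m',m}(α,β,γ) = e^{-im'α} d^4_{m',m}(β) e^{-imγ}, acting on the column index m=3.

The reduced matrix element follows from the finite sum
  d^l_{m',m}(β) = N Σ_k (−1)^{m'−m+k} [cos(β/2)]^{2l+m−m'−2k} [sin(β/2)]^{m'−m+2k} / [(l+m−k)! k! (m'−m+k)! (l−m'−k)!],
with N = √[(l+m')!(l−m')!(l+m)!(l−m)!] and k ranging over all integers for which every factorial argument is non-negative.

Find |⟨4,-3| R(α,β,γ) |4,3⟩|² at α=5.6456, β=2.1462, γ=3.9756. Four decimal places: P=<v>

P=0.1436

D^4_{-3,3}(5.6456,2.1462,3.9756) = e^{-i·-3·5.6456}·d^4_{-3,3}(2.1462)·e^{-i·3·3.9756}. Compute d first:
c=cos(2.146200/2)=0.477403, s=sin(2.146200/2)=0.878685; N=√[1·5040·5040·1]=5040.000000
The bounds max(0,m−m')=6 and min(l+m,l−m')=7 give 2 terms
  k=6: (−1)^0·5040.0000/(720)·0.4774^2·0.8787^6 = +0.734287
  k=7: (−1)^1·5040.0000/(5040)·0.4774^0·0.8787^8 = -0.355357
d^4_{-3,3}(2.1462) = +0.734287 -0.355357 = +0.378931
|D^4_{-3,3}|² = |d^4_{-3,3}(β)|² = (+0.378931)² = 0.143588 (the z-rotation phases have unit modulus)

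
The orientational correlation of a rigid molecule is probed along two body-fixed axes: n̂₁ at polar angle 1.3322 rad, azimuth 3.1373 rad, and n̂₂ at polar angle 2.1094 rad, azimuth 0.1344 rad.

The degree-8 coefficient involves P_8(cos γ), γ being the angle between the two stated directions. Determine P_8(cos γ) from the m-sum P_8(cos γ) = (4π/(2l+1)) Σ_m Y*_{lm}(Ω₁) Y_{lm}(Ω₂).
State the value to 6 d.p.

-0.175307

Term-by-term m-sum for l=8 (normalisation 4π/17 = 0.739198):
  m=-8: Y*=(0.409322, -0.014062)  Y=(0.072276, -0.133696)  product (0.027704, -0.055741)
  m=-7: Y*=(-0.398292, 0.011972)  Y=(-0.214009, 0.293522)  product (0.081724, -0.119469)
  m=-6: Y*=(-0.051354, 0.001323)  Y=(0.307165, -0.320346)  product (-0.015351, 0.016858)
  m=-5: Y*=(0.359824, -0.007724)  Y=(-0.144024, 0.114573)  product (-0.050938, 0.042339)
  m=-4: Y*=(-0.075216, 0.001292)  Y=(-0.211613, 0.126158)  product (0.015754, -0.009762)
  m=-3: Y*=(-0.316131, 0.004071)  Y=(0.297438, -0.126878)  product (-0.093513, 0.041321)
  m=-2: Y*=(0.128515, -0.001103)  Y=(0.088884, -0.024485)  product (0.011396, -0.003245)
  m=-1: Y*=(0.292044, -0.001254)  Y=(-0.337263, 0.045603)  product (-0.098438, 0.013741)
  m=+0: Y*=(-0.143466, -0.000000)  Y=(-0.042973, 0.000000)  product (0.006165, 0.000000)
  m=+1: Y*=(-0.292044, -0.001254)  Y=(0.337263, 0.045603)  product (-0.098438, -0.013741)
  m=+2: Y*=(0.128515, 0.001103)  Y=(0.088884, 0.024485)  product (0.011396, 0.003245)
  m=+3: Y*=(0.316131, 0.004071)  Y=(-0.297438, -0.126878)  product (-0.093513, -0.041321)
  m=+4: Y*=(-0.075216, -0.001292)  Y=(-0.211613, -0.126158)  product (0.015754, 0.009762)
  m=+5: Y*=(-0.359824, -0.007724)  Y=(0.144024, 0.114573)  product (-0.050938, -0.042339)
  m=+6: Y*=(-0.051354, -0.001323)  Y=(0.307165, 0.320346)  product (-0.015351, -0.016858)
  m=+7: Y*=(0.398292, 0.011972)  Y=(0.214009, 0.293522)  product (0.081724, 0.119469)
  m=+8: Y*=(0.409322, 0.014062)  Y=(0.072276, 0.133696)  product (0.027704, 0.055741)
Total Σ_m = (-0.237158, 0.000000). Multiply by 0.739198: (-0.175307, 0.000000). P_8(cos γ) = -0.175307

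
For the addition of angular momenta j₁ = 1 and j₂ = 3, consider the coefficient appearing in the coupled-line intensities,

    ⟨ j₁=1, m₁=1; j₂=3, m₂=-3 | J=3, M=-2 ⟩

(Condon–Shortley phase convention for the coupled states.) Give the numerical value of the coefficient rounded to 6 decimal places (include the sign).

triangle: 1!·1!·5!/8! = 120/40320
(j±m)!: 2!·0!·0!·6!·1!·5! = 172800
prefactor² = (2J+1)·Δ·N² = 3600
  k=0: +1/(0!·1!·0!·0!·1!·5!) = 1/120
Σ = 1/120  ⇒  CG² = 3600·(1/120)² = 1/4
CG = +√(1/4) = +0.500000

+√(1/4) ≈ +0.500000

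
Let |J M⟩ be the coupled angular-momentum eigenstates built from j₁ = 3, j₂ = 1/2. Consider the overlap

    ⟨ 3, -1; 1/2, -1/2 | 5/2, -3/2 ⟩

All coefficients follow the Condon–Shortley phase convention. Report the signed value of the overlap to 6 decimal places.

triangle: 1!×5!×0!/7! = 120/5040
(j±m)!: 2!×4!×0!×1!×1!×4! = 1152
prefactor² = (2J+1)×Δ×N² = 1152/7
  k=0: +1/(0!×1!×4!×0!×1!×0!) = 1/24
Σ = 1/24  ⇒  CG² = 1152/7×(1/24)² = 2/7
CG = +√(2/7) = +0.534522

+√(2/7) ≈ +0.534522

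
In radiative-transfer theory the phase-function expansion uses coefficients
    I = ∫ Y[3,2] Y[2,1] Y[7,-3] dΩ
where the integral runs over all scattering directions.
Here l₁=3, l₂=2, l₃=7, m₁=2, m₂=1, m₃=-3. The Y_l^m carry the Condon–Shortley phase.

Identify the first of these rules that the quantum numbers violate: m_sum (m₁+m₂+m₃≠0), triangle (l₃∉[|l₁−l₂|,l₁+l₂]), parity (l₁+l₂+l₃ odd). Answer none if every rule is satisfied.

m₁+m₂+m₃ = 2 + 1 − 3 = 0  ✓
triangle: need |l₁−l₂| ≤ l₃ ≤ l₁+l₂ = [1,5]; l₃=7 is outside  ✗
parity: l₁+l₂+l₃ = 12 is even

triangle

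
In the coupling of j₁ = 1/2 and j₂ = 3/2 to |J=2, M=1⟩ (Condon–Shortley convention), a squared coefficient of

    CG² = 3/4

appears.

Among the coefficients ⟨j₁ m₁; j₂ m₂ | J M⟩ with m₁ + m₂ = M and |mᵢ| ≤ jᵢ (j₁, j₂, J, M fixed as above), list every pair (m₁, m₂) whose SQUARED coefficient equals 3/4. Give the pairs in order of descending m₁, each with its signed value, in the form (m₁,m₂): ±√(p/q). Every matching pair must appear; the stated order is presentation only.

(1/2,1/2): +√(3/4)

Admissible pairs with m₁+m₂ = M = 1: (-1/2,3/2), (1/2,1/2)
  (m₁,m₂)=(1/2,1/2): CG² = 3/4, CG = +√(3/4)   ← matches the target
  (m₁,m₂)=(-1/2,3/2): CG² = 1/4, CG = +√(1/4)
Pairs with CG² = 3/4: (1/2,1/2): +√(3/4)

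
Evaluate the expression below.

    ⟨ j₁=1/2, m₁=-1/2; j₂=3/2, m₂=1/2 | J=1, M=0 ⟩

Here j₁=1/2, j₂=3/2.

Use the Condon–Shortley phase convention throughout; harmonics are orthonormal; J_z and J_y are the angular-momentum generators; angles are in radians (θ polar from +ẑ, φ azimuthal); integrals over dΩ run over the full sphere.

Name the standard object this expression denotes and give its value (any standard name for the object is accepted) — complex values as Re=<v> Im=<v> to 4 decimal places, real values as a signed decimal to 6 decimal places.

This is a Clebsch–Gordan (vector-coupling) coefficient.
j₁+j₂−J=1  J+j₁−j₂=0  J−j₁+j₂=2  j₁+j₂+J+1=4
(j₁±m₁, j₂±m₂, J±M) = (0,1,2,1,1,1)
P² = 1/2
sum k=1..1:
  [1] −1/1 = -1
S = -1
C² = P²·S² = 1/2 ; C = -0.707107

Clebsch–Gordan coefficient, −√(1/2) ≈ -0.707107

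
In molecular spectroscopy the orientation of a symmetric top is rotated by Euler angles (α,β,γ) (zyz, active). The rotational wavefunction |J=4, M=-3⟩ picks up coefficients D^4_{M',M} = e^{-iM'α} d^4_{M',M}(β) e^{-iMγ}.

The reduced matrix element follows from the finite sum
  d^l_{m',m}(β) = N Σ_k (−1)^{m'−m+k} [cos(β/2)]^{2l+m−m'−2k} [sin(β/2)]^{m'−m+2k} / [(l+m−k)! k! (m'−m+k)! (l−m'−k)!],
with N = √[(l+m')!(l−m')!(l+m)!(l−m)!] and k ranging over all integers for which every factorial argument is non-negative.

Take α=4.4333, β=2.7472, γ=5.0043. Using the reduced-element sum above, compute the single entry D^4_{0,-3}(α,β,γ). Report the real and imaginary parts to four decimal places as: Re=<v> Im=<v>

Re=-0.0595 Im=0.0496

First d^4_{0,-3}(β=2.7472), then the phase factors e^{-i(0)α} and e^{-i(-3)γ}:
With c≡cos(β/2)=0.195921 and s≡sin(β/2)=0.980620, N=[24·24·1·5040]^{1/2}=1703.830978
k∈{0,1} keeps every argument non-negative
  k=0: (−1)^3·1703.8310/(144)·0.1959^5·0.9806^3 = -0.003221
  k=1: (−1)^4·1703.8310/(144)·0.1959^3·0.9806^5 = +0.080688
d^4_{0,-3}(2.7472) = -0.003221 +0.080688 = +0.077467
D = (+1.000000+0.000000i)·(+0.077467)·(-0.768013+0.640434i) = -0.059496+0.049613i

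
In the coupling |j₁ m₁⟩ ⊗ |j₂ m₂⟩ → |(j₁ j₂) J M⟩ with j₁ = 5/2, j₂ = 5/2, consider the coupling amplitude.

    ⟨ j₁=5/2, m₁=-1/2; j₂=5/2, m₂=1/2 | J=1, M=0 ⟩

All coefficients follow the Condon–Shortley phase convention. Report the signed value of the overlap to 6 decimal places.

√[3·4!1!1!/7! · 2!3!3!2!1!1!] = √(72/35)
  +(−1)^2/∏(2,2,1,1,0,0)! = 1/4  (running 1/4)
  +(−1)^3/∏(3,1,0,0,1,1)! = -1/6  (running 1/12)
⟨..|..⟩ = √(72/35)·(1/12) = +0.119523

+√(1/70) ≈ +0.119523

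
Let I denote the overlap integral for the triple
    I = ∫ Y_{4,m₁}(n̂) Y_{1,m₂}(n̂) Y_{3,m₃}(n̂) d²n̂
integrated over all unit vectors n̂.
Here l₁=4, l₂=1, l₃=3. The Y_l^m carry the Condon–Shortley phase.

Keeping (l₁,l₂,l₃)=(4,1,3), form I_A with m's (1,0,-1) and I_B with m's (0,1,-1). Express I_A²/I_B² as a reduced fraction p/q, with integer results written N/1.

5/2

l's match ⇒ only the (l;m) 3-j factors differ between A and B.
A: triangle coeff Δ(4,1,3) = 1/252; Σ_t [1,1]: t=1:−1/48 = -1/48; (3j)²=5/84 [(4 1 3; 1 0 -1)], sign=-1
B: triangle coeff Δ(4,1,3) = 1/252; Σ_t [2,2]: t=2:+1/96 = 1/96; (3j)²=1/42 [(4 1 3; 0 1 -1)], sign=+1
I_A²/I_B² = (5/84)/(1/42) = 5/2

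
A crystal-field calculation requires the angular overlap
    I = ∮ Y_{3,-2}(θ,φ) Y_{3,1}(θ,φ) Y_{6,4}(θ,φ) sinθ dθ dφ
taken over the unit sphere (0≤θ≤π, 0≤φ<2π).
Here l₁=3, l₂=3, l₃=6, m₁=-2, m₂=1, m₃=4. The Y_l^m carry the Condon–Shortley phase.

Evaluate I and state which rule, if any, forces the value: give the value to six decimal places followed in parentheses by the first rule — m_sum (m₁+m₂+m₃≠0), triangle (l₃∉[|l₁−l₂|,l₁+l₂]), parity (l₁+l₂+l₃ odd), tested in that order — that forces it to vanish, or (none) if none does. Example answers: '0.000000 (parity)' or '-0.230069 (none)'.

Σmᵢ = 3 ≠ 0, so the φ-integral vanishes; I = 0

0.000000 (m_sum)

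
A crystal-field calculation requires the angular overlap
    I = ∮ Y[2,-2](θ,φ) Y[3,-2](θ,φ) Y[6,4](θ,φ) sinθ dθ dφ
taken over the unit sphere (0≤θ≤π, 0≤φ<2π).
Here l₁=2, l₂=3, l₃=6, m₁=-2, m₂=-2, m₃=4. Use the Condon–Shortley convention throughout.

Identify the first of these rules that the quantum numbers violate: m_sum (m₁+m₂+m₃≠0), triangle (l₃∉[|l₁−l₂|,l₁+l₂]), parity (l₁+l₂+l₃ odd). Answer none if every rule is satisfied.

m₁+m₂+m₃ = -2 − 2 + 4 = 0  ✓
triangle: need |l₁−l₂| ≤ l₃ ≤ l₁+l₂ = [1,5]; l₃=6 is outside  ✗
parity: l₁+l₂+l₃ = 11 is odd

triangle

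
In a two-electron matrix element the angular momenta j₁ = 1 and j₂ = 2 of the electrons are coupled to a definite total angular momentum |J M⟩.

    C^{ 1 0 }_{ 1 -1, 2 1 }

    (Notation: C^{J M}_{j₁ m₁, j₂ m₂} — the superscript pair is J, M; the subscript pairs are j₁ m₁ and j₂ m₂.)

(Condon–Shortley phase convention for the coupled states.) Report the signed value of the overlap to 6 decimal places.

√[3·2!0!2!/5! · 0!2!3!1!1!1!] = √(6/5)
  +(−1)^2/∏(2,0,0,1,0,1)! = 1/2  (running 1/2)
⟨..|..⟩ = √(6/5)·(1/2) = +0.547723

+√(3/10) ≈ +0.547723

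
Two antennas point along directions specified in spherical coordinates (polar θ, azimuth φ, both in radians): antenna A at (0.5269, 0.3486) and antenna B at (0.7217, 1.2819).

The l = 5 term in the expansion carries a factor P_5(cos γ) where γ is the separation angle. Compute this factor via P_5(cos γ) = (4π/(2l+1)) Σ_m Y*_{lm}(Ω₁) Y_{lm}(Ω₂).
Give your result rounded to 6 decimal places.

-0.297141

Addition theorem: P_5(cos γ) = (4π/11) Σ_m Y*_{lm}(Ω₁) Y_{lm}(Ω₂), m = −5…5:
  m=-5: (-0.002557, 0.014702) × (0.057951, -0.007359) = (-0.000040, 0.000871)  (running Σ = (-0.000040, 0.000871))
  m=-4: (0.014235, 0.079859) × (0.084671, 0.192066) = (-0.014133, 0.009496)  (running Σ = (-0.014173, 0.010367))
  m=-3: (0.126204, 0.217888) × (-0.309589, 0.262944) = (-0.096364, -0.034271)  (running Σ = (-0.110537, -0.023904))
  m=-2: (0.352538, 0.295255) × (-0.321227, -0.209446) = (-0.051405, -0.168682)  (running Σ = (-0.161941, -0.192586))
  m=-1: (0.342478, 0.124471) × (-0.013297, 0.044738) = (-0.010122, 0.013667)  (running Σ = (-0.172064, -0.178919))
  m=0: (-0.215537, -0.000000) × (-0.389838, 0.000000) = (0.084024, 0.000000)  (running Σ = (-0.088039, -0.178919))
  m=1: (-0.342478, 0.124471) × (0.013297, 0.044738) = (-0.010122, -0.013667)  (running Σ = (-0.098162, -0.192586))
  m=2: (0.352538, -0.295255) × (-0.321227, 0.209446) = (-0.051405, 0.168682)  (running Σ = (-0.149567, -0.023904))
  m=3: (-0.126204, 0.217888) × (0.309589, 0.262944) = (-0.096364, 0.034271)  (running Σ = (-0.245930, 0.010367))
  m=4: (0.014235, -0.079859) × (0.084671, -0.192066) = (-0.014133, -0.009496)  (running Σ = (-0.260063, 0.000871))
  m=5: (0.002557, 0.014702) × (-0.057951, -0.007359) = (-0.000040, -0.000871)  (running Σ = (-0.260103, 0.000000))
Total Σ_m = (-0.260103, 0.000000). Multiply by 1.142397: (-0.297141, 0.000000). P_5(cos γ) = -0.297141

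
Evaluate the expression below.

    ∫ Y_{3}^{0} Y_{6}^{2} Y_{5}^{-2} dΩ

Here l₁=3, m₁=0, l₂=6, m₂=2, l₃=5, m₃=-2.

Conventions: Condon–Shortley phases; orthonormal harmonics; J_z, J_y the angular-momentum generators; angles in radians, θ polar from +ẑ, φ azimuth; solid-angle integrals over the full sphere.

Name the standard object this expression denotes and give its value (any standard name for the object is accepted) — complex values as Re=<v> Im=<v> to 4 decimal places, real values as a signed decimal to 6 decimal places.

This is a Gaunt coefficient — the integral of a triple product of spherical harmonics over the sphere.
Rules hold: Σm=0, L=14 even, 3≤5≤9.
N = 7·13·11 = 1001
Δ = 4!·2!·8!/15! = 1/675675
Racah Σ t=1..3: t=1:−1/8640 t=2:+1/2304 t=3:−1/8640 = 7/34560
⇒ 3j(3 6 5; 0 0 0)² = 7/429, sgn -1
Racah Σ t=1..3: t=1:−1/60480 t=2:+1/5760 t=3:−1/8640 = 1/24192
⇒ 3j(3 6 5; 0 2 -2)² = 8/3003, sgn -1
4πI² = N·(3j₀)²·(3jₘ)² = 56/1287
I = +1·√(0.043512/4π) = 0.05884368

Gaunt coefficient, +0.058844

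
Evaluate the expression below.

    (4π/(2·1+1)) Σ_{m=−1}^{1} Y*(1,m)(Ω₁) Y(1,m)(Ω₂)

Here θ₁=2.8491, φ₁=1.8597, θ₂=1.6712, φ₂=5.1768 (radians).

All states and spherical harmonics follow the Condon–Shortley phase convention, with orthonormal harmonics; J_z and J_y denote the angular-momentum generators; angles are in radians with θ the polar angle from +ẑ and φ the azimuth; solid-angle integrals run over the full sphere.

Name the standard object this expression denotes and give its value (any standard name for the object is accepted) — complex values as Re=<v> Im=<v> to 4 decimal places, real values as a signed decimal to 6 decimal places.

Legendre polynomial (addition theorem), -0.186503

This sum is the spherical-harmonic addition theorem: it equals the Legendre polynomial P_l(cos γ) of the angle γ between the two directions.
Summing Y*_{l m}(θ₁,φ₁)·Y_{l m}(θ₂,φ₂) over m ∈ [−1, 1]; prefactor 4π/(2·1+1) = 4.188790:
  term(m=-1) = -0.033719+0.005979i   from Y*(Ω₁)=-0.028382+0.095491i, Y(Ω₂)=+0.153966+0.307346i
  term(m=+0) = +0.022913+0.000000i   from Y*(Ω₁)=-0.467851-0.000000i, Y(Ω₂)=-0.048975+0.000000i
  term(m=+1) = -0.033719-0.005979i   from Y*(Ω₁)=+0.028382+0.095491i, Y(Ω₂)=-0.153966+0.307346i
Total Σ_m = -0.044524+0.000000i. Multiply by 4.188790: -0.186503+0.000000i. P_1(cos γ) = -0.186503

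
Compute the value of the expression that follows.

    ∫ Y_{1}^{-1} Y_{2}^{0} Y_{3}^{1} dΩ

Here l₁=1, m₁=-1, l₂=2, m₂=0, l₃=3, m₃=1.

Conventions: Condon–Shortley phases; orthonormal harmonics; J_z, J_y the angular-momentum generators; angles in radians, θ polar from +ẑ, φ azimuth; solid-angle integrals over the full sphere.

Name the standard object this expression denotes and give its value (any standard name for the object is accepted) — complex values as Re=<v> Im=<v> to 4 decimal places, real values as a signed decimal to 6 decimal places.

This is a Gaunt coefficient — the integral of a triple product of spherical harmonics over the sphere.
Rules hold: Σm=0, L=6 even, 1≤3≤3.
N = 3·5·7 = 105
Δ = 0!·2!·4!/7! = 1/105
Racah Σ t=0..0: t=0:+1/4 = 1/4
⇒ 3j(1 2 3; 0 0 0)² = 3/35, sgn -1
Racah Σ t=0..0: t=0:+1/8 = 1/8
⇒ 3j(1 2 3; -1 0 1)² = 2/35, sgn +1
4πI² = N·(3j₀)²·(3jₘ)² = 18/35
I = -1·√(0.514286/4π) = -0.20230066

Gaunt coefficient, -0.202301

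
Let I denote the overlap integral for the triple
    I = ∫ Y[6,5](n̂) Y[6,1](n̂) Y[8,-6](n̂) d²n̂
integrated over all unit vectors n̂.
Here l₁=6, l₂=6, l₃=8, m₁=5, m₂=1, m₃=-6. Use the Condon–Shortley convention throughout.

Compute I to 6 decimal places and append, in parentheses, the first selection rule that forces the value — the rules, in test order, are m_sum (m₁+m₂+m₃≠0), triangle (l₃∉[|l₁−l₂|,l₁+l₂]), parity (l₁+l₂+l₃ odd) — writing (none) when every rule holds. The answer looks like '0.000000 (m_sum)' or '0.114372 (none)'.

-0.091807 (none)

Rules hold: Σm=0, L=20 even, 0≤8≤12.
N = 13·13·17 = 2873
Δ = 4!·8!·8!/21! = 1/1309458150
Racah Σ t=0..4: t=0:+1/49766400 t=1:−1/3110400 t=2:+1/1327104 t=3:−1/3110400 t=4:+1/49766400 = 1/6635520
⇒ 3j(6 6 8; 0 0 0)² = 350/46189, sgn +1
Racah Σ t=0..1: t=0:+1/609638400 t=1:−1/348364800 = -1/812851200
⇒ 3j(6 6 8; 5 1 -6)² = 11/2261, sgn -1
4πI² = N·(3j₀)²·(3jₘ)² = 650/6137
I = -1·√(0.105915/4π) = -0.09180655
No selection rule forces the value: the integral is nonzero (none).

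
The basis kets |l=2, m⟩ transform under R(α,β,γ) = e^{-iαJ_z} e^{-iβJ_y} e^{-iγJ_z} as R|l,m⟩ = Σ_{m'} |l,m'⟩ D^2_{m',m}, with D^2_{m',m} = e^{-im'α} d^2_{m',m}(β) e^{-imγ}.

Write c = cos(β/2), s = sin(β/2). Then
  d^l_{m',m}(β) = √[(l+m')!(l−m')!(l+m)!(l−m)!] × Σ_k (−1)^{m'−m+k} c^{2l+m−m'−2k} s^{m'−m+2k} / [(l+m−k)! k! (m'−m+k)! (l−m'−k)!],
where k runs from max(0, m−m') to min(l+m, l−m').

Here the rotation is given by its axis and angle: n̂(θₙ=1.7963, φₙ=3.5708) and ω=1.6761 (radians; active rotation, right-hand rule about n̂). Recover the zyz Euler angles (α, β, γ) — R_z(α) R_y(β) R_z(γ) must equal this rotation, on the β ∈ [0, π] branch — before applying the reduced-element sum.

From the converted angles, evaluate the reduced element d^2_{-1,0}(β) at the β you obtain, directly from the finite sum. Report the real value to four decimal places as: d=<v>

Axis–angle → zyz. n̂ = (sinθₙcosφₙ, sinθₙsinφₙ, cosθₙ) = (-0.886274, -0.405614, -0.223597), ω = 1.6761.
R = I cosω + sinω [n̂]ₓ + (1−cosω) n̂n̂ᵀ gives
  R = [+0.762934, +0.619629, -0.184369; +0.174912, +0.076706, +0.981592; +0.622365, -0.781138, -0.049858]
β = atan2(√(R₁₃²+R₂₃²), R₃₃) = 1.620675; α = atan2(R₂₃, R₁₃) mod 2π = 1.756460; γ = atan2(R₃₂, −R₃₁) mod 2π = 4.039638
d^2_{-1,0}(β=1.6207) via the finite sum:
c=cos(1.620675/2)=0.689254, s=sin(1.620675/2)=0.724520; N=√[1·6·2·2]=4.898979
k∈{1,2} keeps every argument non-negative
  k=1: (−1)^0·4.8990/(2)·0.6893^3·0.7245^1 = +0.581117
  k=2: (−1)^1·4.8990/(2)·0.6893^1·0.7245^3 = -0.642105
d^2_{-1,0}(1.6207) = +0.581117 -0.642105 = -0.060988

d=-0.0610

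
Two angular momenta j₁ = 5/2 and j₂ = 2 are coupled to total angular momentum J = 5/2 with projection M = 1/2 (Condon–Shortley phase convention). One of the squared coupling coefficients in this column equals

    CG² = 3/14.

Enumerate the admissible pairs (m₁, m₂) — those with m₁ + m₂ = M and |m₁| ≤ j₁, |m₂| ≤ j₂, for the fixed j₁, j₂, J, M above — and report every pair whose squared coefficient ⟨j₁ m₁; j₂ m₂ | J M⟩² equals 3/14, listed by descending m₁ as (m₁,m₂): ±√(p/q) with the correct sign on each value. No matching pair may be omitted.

Admissible pairs with m₁+m₂ = M = 1/2: (-3/2,2), (-1/2,1), (1/2,0), (3/2,-1), (5/2,-2)
  (m₁,m₂)=(5/2,-2): CG² = 3/14, CG = +√(3/14)   ← matches the target
  (m₁,m₂)=(3/2,-1): CG² = 6/35, CG = +√(6/35)
  (m₁,m₂)=(1/2,0): CG² = 8/35, CG = −√(8/35)
  (m₁,m₂)=(-1/2,1): CG² = 0/1, CG = 0
  (m₁,m₂)=(-3/2,2): CG² = 27/70, CG = +√(27/70)
Pairs with CG² = 3/14: (5/2,-2): +√(3/14)

(5/2,-2): +√(3/14)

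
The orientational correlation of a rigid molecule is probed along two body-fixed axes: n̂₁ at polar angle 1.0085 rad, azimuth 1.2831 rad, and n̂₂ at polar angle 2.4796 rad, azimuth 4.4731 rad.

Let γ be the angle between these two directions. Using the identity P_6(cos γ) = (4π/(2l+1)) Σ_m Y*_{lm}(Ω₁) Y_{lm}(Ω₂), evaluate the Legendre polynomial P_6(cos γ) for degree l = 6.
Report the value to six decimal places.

Summing Y*_{l m}(θ₁,φ₁)·Y_{l m}(θ₂,φ₂) over m ∈ [−6, 6]; prefactor 4π/(2·6+1) = 0.966644:
  m=-6: (0.02742 + 0.17502j) × (-0.00351 - 0.02582j) = 0.00442 - 0.00132j  (running Σ = 0.00442 - 0.00132j)
  m=-5: (0.38333 + 0.05102j) × (0.10781 - 0.04236j) = 0.04349 - 0.01074j  (running Σ = 0.04791 - 0.01206j)
  m=-4: (0.15850 - 0.35492j) × (0.17140 + 0.24335j) = 0.11354 - 0.02226j  (running Σ = 0.16145 - 0.03432j)
  m=-3: (-0.02022 - 0.01730j) × (-0.30171 + 0.34548j) = 0.01207 - 0.00177j  (running Σ = 0.17352 - 0.03609j)
  m=-2: (0.28363 - 0.18397j) × (-0.28126 - 0.14592j) = -0.10662 + 0.01035j  (running Σ = 0.06691 - 0.02573j)
  m=-1: (-0.04539 - 0.15340j) × (-0.04219 + 0.17292j) = 0.02844 - 0.00138j  (running Σ = 0.09535 - 0.02711j)
  m=0: (0.29881 + 0.00000j) × (-0.37971 + 0.00000j) = -0.11346 + 0.00000j  (running Σ = -0.01811 - 0.02711j)
  m=1: (0.04539 - 0.15340j) × (0.04219 + 0.17292j) = 0.02844 + 0.00138j  (running Σ = 0.01033 - 0.02573j)
  m=2: (0.28363 + 0.18397j) × (-0.28126 + 0.14592j) = -0.10662 - 0.01035j  (running Σ = -0.09629 - 0.03609j)
  m=3: (0.02022 - 0.01730j) × (0.30171 + 0.34548j) = 0.01207 + 0.00177j  (running Σ = -0.08422 - 0.03432j)
  m=4: (0.15850 + 0.35492j) × (0.17140 - 0.24335j) = 0.11354 + 0.02226j  (running Σ = 0.02932 - 0.01206j)
  m=5: (-0.38333 + 0.05102j) × (-0.10781 - 0.04236j) = 0.04349 + 0.01074j  (running Σ = 0.07281 - 0.00132j)
  m=6: (0.02742 - 0.17502j) × (-0.00351 + 0.02582j) = 0.00442 + 0.00132j  (running Σ = 0.07723 - 0.00000j)
Accumulated sum 0.07723 - 0.00000j; after 4π/(2l+1) scaling, 0.07466 - 0.00000j ⇒ P_6 = 0.074657

0.074657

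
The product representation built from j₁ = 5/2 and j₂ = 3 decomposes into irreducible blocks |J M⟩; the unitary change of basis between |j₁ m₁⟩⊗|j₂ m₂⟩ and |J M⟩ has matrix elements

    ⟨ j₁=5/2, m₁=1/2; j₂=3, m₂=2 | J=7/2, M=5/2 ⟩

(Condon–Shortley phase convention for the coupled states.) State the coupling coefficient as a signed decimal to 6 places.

-0.178174

j₁+j₂−J=2  J+j₁−j₂=3  J−j₁+j₂=4  j₁+j₂+J+1=10
(j₁±m₁, j₂±m₂, J±M) = (3,2,5,1,6,1)
P² = 4608/7
sum k=1..2:
  [1] −1/48 = -1/48
  [2] +1/72 = 1/72
S = -1/144
C² = P²·S² = 2/63 ; C = -0.178174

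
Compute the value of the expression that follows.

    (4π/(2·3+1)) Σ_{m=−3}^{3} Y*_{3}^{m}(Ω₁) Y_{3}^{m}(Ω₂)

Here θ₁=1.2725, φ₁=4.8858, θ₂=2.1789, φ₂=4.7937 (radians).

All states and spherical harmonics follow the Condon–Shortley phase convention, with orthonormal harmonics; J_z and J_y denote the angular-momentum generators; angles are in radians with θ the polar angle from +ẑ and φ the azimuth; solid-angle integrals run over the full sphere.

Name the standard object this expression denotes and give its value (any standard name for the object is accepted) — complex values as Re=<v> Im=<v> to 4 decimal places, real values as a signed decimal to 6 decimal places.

Legendre polynomial (addition theorem), -0.343292

This sum is the spherical-harmonic addition theorem: it equals the Legendre polynomial P_l(cos γ) of the angle γ between the two directions.
Expand P_3 via completeness: Σ_{m} conj(Y_{3,m}) at Ω₁ times Y_{3,m} at Ω₂ —
  m=-3: Y*=(-0.181114, 0.316151)  Y=(-0.055710, -0.223833)  product (0.080855, 0.022927)
  m=-2: Y*=(-0.258072, -0.093275)  Y=(0.388109, -0.063677)  product (-0.106100, -0.019768)
  m=-1: Y*=(-0.030282, 0.172870)  Y=(0.013615, 0.167077)  product (-0.029295, -0.002706)
  m=+0: Y*=(-0.281657, -0.000000)  Y=(0.291660, 0.000000)  product (-0.082148, -0.000000)
  m=+1: Y*=(0.030282, 0.172870)  Y=(-0.013615, 0.167077)  product (-0.029295, 0.002706)
  m=+2: Y*=(-0.258072, 0.093275)  Y=(0.388109, 0.063677)  product (-0.106100, 0.019768)
  m=+3: Y*=(0.181114, 0.316151)  Y=(0.055710, -0.223833)  product (0.080855, -0.022927)
Accumulated sum (-0.191228, 0.000000); after 4π/(2l+1) scaling, (-0.343292, 0.000000) ⇒ P_3 = -0.343292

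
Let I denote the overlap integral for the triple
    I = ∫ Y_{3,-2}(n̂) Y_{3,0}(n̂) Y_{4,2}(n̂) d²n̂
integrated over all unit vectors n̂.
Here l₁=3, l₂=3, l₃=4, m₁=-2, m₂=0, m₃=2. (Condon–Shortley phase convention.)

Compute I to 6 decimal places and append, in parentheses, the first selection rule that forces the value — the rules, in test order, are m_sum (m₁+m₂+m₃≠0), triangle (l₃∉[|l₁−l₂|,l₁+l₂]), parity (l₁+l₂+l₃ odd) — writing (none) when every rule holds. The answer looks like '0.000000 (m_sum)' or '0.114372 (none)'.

Rules hold: Σm=0, L=10 even, 0≤4≤6.
N = 7·7·9 = 441
Δ = 2!·4!·4!/11! = 1/34650
Racah Σ t=0..2: t=0:+1/72 t=1:−1/16 t=2:+1/72 = -5/144
⇒ 3j(3 3 4; 0 0 0)² = 2/77, sgn -1
Racah Σ t=1..2: t=1:−1/96 t=2:+1/72 = 1/288
⇒ 3j(3 3 4; -2 0 2)² = 1/462, sgn +1
4πI² = N·(3j₀)²·(3jₘ)² = 3/121
I = -1·√(0.0247934/4π) = -0.04441841
No selection rule forces the value: the integral is nonzero (none).

-0.044418 (none)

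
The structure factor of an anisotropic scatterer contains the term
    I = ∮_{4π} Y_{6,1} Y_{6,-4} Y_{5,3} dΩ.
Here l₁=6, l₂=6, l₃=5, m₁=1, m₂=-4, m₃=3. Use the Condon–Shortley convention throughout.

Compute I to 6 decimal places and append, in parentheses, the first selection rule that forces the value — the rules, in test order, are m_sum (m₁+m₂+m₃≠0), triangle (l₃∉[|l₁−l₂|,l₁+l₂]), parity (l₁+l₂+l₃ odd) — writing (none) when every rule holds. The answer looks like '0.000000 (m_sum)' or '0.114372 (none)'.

0.000000 (parity)

Σlᵢ=17 odd — θ-integrand is odd under cosθ→−cosθ; I=0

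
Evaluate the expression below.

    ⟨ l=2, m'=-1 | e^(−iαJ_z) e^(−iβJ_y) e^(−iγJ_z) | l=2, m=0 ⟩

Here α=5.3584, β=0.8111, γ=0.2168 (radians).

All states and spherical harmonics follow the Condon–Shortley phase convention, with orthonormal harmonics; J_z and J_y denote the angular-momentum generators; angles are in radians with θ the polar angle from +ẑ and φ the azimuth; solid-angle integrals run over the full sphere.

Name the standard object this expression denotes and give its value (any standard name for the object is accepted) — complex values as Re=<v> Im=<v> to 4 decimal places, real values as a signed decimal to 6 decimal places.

Wigner D-matrix element, Re=0.3682 Im=-0.4883

This is a Wigner D-matrix element — the rotation-matrix element ⟨l m'| R(α,β,γ) |l m⟩ in the angular-momentum basis.
Split into d^2_{-1,0}(β=0.8111) × two z-phases.
Half-angle: c=0.918886, s=0.394524. N=√(1·6·2·2)=4.898979
The bounds max(0,m−m')=1 and min(l+m,l−m')=2 give 2 terms
  k=1: (−1)^0·4.8990/(2)·0.9189^3·0.3945^1 = +0.749779
  k=2: (−1)^1·4.8990/(2)·0.9189^1·0.3945^3 = -0.138216
d^2_{-1,0}(0.8111) = +0.749779 -0.138216 = +0.611564
Attach z-rotation phases: D = e^{-i(-1)(5.3584)}·(+0.611564)·e^{-i(0)(0.2168)} = +0.368165-0.488328i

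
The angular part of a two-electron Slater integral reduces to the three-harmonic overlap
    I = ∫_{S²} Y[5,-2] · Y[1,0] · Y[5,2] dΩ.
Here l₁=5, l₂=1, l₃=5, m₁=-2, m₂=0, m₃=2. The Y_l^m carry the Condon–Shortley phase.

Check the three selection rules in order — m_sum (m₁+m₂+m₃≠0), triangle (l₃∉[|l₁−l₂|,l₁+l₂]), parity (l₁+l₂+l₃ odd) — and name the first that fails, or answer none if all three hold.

parity

m₁+m₂+m₃ = -2 + 0 + 2 = 0  ✓
triangle: |5−1|=4 ≤ l₃=5 ≤ 5+1=6  ✓
parity: l₁+l₂+l₃ = 11 is odd  ✗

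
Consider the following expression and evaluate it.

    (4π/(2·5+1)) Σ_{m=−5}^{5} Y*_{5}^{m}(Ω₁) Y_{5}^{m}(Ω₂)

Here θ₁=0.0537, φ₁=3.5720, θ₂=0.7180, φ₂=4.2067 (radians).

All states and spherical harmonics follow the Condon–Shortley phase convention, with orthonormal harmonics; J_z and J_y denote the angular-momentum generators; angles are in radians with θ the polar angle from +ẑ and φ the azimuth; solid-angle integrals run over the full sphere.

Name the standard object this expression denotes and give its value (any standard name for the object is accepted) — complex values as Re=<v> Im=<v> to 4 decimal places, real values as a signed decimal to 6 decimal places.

This sum is the spherical-harmonic addition theorem: it equals the Legendre polynomial P_l(cos γ) of the angle γ between the two directions.
Summing Y*_{l m}(θ₁,φ₁)·Y_{l m}(θ₂,φ₂) over m ∈ [−5, 5]; prefactor 4π/(2·5+1) = 1.142397:
  m=-5: Y*=0.00000 - 0.00000j  Y=-0.03291 - 0.04678j  product -0.00000 + 0.00000j
  m=-4: Y*=-0.00000 + 0.00001j  Y=-0.09043 + 0.18627j  product -0.00000 - 0.00000j
  m=-3: Y*=-0.00012 - 0.00041j  Y=0.40374 - 0.02171j  product -0.00006 - 0.00016j
  m=-2: Y*=0.00633 + 0.00736j  Y=-0.20568 - 0.32849j  product 0.00112 - 0.00359j
  m=-1: Y*=-0.12373 - 0.05680j  Y=0.01886 - 0.03407j  product -0.00427 + 0.00314j
  m=+0: Y*=0.91547 + 0.00000j  Y=-0.39071 + 0.00000j  product -0.35768 + 0.00000j
  m=+1: Y*=0.12373 - 0.05680j  Y=-0.01886 - 0.03407j  product -0.00427 - 0.00314j
  m=+2: Y*=0.00633 - 0.00736j  Y=-0.20568 + 0.32849j  product 0.00112 + 0.00359j
  m=+3: Y*=0.00012 - 0.00041j  Y=-0.40374 - 0.02171j  product -0.00006 + 0.00016j
  m=+4: Y*=-0.00000 - 0.00001j  Y=-0.09043 - 0.18627j  product -0.00000 + 0.00000j
  m=+5: Y*=-0.00000 - 0.00000j  Y=0.03291 - 0.04678j  product -0.00000 - 0.00000j
Σ over m = -0.36410 - 0.00000j; ×(4π/11) → -0.41595 - 0.00000j. Real part: -0.415950

Legendre polynomial (addition theorem), -0.415950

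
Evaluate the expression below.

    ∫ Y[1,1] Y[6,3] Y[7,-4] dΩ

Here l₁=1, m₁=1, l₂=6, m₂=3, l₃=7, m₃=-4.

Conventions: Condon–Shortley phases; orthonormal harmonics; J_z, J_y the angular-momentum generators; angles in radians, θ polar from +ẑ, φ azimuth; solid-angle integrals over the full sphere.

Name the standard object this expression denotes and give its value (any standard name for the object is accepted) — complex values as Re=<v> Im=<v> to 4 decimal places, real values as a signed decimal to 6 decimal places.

Gaunt coefficient, +0.259489

This is a Gaunt coefficient — the integral of a triple product of spherical harmonics over the sphere.
Rules hold: Σm=0, L=14 even, 5≤7≤7.
N = 3·13·15 = 585
Δ = 0!·2!·12!/15! = 1/1365
Racah Σ t=0..0: t=0:+1/518400 = 1/518400
⇒ 3j(1 6 7; 0 0 0)² = 7/195, sgn -1
Racah Σ t=0..0: t=0:+1/4354560 = 1/4354560
⇒ 3j(1 6 7; 1 3 -4)² = 11/273, sgn -1
4πI² = N·(3j₀)²·(3jₘ)² = 11/13
I = +1·√(0.846154/4π) = 0.25948947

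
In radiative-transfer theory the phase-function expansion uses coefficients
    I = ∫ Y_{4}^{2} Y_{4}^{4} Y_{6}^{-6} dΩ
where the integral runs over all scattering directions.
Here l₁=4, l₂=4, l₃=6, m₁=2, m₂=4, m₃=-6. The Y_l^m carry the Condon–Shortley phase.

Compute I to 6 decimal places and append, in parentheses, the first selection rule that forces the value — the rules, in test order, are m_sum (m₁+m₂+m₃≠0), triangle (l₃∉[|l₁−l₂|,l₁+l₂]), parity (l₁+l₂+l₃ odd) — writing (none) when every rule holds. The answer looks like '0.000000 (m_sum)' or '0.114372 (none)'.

-0.163436 (none)

Checks pass: Σm=0; 14 even; l₃=6∈[0,8].
(2·4+1)(2·4+1)(2·6+1) = 1053
Δ: 2! 6! 6! / 15! → 1/1261260
sum: t=0:+1/4608 t=1:−1/1296 t=2:+1/4608 = -7/20736
3j²(4 4 6; 0 0 0) = Δ·Π!·Σ² = 20/1287  (sign -1)
sum: t=2:+1/1036800 = 1/1036800
3j²(4 4 6; 2 4 -6) = Δ·Π!·Σ² = 4/195  (sign +1)
combine: 4πI² = 1053·20/1287·4/195 = 48/143
take √, sign -1: I = -0.16343598
No selection rule forces the value: the integral is nonzero (none).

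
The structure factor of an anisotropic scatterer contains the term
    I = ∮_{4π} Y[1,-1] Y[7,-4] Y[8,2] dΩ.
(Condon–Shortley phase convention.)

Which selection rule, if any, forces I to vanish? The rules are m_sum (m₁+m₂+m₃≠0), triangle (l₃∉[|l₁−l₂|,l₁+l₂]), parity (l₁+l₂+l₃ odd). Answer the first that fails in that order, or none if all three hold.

azimuthal sum: -1 − 4 + 2 = -3  ✗
6 ≤ 8 ≤ 8 (triangle on l)
L = 1 + 7 + 8 = 16 (even)

m_sum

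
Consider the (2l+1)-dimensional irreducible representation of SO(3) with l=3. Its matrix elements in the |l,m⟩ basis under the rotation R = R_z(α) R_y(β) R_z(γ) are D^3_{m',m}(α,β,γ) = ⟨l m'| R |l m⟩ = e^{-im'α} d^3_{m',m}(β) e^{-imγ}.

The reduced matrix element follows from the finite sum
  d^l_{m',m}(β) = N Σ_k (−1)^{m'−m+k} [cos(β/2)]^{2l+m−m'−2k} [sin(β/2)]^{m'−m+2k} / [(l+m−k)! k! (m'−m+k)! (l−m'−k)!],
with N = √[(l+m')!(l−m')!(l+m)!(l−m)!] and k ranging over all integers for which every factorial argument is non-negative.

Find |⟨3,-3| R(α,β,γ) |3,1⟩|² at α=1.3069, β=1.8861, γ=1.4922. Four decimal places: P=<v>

P=0.3286

Split into d^3_{-3,1}(β=1.8861) × two z-phases.
Half-angle: c=0.587322, s=0.809353. N=√(1·720·24·2)=185.903201
The bounds max(0,m−m')=4 and min(l+m,l−m')=4 give 1 term
  k=4: (−1)^0·185.9032/(48)·0.5873^2·0.8094^4 = +0.573259
d^3_{-3,1}(1.8861) = +0.573259
|D^3_{-3,1}|² = |d^3_{-3,1}(β)|² = (+0.573259)² = 0.328626 (the z-rotation phases have unit modulus)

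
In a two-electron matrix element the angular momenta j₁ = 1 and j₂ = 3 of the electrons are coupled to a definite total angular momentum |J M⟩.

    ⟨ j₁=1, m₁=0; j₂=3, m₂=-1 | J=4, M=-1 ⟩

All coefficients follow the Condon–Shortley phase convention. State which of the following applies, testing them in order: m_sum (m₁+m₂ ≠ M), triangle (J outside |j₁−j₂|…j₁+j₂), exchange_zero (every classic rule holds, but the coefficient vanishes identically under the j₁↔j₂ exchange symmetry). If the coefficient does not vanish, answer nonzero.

nonzero

m-sum: m₁+m₂ = 0+(-1) = -1, M = -1  ✓
triangle: |j₁−j₂| = 2 ≤ J = 4 ≤ j₁+j₂ = 4  ✓
exchange: j₁≠j₂ or m₁≠m₂ — the exchange symmetry imposes no constraint here
value check: CG = +√(15/28) = +0.731925 ≠ 0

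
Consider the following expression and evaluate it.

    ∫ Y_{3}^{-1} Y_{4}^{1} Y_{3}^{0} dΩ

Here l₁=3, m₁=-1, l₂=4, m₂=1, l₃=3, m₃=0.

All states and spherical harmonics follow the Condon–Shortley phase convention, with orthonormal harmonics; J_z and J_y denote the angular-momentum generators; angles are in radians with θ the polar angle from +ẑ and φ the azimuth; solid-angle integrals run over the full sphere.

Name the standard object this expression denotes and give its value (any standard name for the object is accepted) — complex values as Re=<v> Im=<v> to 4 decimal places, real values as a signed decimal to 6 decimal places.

Gaunt coefficient, -0.099323

This is a Gaunt coefficient — the integral of a triple product of spherical harmonics over the sphere.
Checks pass: Σm=0; 10 even; l₃=3∈[1,7].
(2·3+1)(2·4+1)(2·3+1) = 441
Δ: 4! 2! 4! / 11! → 1/34650
sum: t=1:−1/72 t=2:+1/16 t=3:−1/72 = 5/144
3j²(3 4 3; 0 0 0) = Δ·Π!·Σ² = 2/77  (sign -1)
sum: t=2:+1/48 t=3:−1/24 t=4:+1/288 = -5/288
3j²(3 4 3; -1 1 0) = Δ·Π!·Σ² = 5/462  (sign +1)
combine: 4πI² = 441·2/77·5/462 = 15/121
take √, sign -1: I = -0.09932258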